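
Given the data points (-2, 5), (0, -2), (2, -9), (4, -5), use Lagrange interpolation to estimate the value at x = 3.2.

Lagrange interpolation formula:
P(x) = Σ yᵢ × Lᵢ(x)
where Lᵢ(x) = Π_{j≠i} (x - xⱼ)/(xᵢ - xⱼ)

L_0(3.2) = (3.2 - 0)/(-2 - 0) × (3.2 - 2)/(-2 - 2) × (3.2 - 4)/(-2 - 4) = 0.064000
L_1(3.2) = (3.2 - (-2))/(0 - (-2)) × (3.2 - 2)/(0 - 2) × (3.2 - 4)/(0 - 4) = -0.312000
L_2(3.2) = (3.2 - (-2))/(2 - (-2)) × (3.2 - 0)/(2 - 0) × (3.2 - 4)/(2 - 4) = 0.832000
L_3(3.2) = (3.2 - (-2))/(4 - (-2)) × (3.2 - 0)/(4 - 0) × (3.2 - 2)/(4 - 2) = 0.416000

P(3.2) = 5×L_0(3.2) + (-2)×L_1(3.2) + (-9)×L_2(3.2) + (-5)×L_3(3.2)
P(3.2) = -8.624000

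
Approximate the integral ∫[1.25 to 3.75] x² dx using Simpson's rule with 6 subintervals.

f(x) = x²
a = 1.25, b = 3.75, n = 6
h = (b - a)/n = 0.416667

Simpson's rule: (h/3)[f(x₀) + 4f(x₁) + 2f(x₂) + ... + f(xₙ)]

x_0 = 1.2500, f(x_0) = 1.562500, coefficient = 1
x_1 = 1.6667, f(x_1) = 2.777778, coefficient = 4
x_2 = 2.0833, f(x_2) = 4.340278, coefficient = 2
x_3 = 2.5000, f(x_3) = 6.250000, coefficient = 4
x_4 = 2.9167, f(x_4) = 8.506944, coefficient = 2
x_5 = 3.3333, f(x_5) = 11.111111, coefficient = 4
x_6 = 3.7500, f(x_6) = 14.062500, coefficient = 1

I ≈ (0.416667/3) × 121.875000 = 16.927083
Exact value: 16.927083
Error: 0.000000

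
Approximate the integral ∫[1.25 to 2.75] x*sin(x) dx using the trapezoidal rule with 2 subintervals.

f(x) = x*sin(x)
a = 1.25, b = 2.75, n = 2
h = (b - a)/n = 0.750000

Trapezoidal rule: (h/2)[f(x₀) + 2f(x₁) + 2f(x₂) + ... + f(xₙ)]

x_0 = 1.2500, f(x_0) = 1.186231, coefficient = 1
x_1 = 2.0000, f(x_1) = 1.818595, coefficient = 2
x_2 = 2.7500, f(x_2) = 1.049568, coefficient = 1

I ≈ (0.750000/2) × 5.872988 = 2.202371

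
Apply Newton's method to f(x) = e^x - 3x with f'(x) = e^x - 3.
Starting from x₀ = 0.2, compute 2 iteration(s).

f(x) = e^x - 3x
f'(x) = e^x - 3
x₀ = 0.2

Newton-Raphson formula: x_{n+1} = x_n - f(x_n)/f'(x_n)

Iteration 1:
  f(0.200000) = 0.621403
  f'(0.200000) = -1.778597
  x_1 = 0.200000 - 0.621403/(-1.778597) = 0.549378
Iteration 2:
  f(0.549378) = 0.084041
  f'(0.549378) = -1.267825
  x_2 = 0.549378 - 0.084041/(-1.267825) = 0.615666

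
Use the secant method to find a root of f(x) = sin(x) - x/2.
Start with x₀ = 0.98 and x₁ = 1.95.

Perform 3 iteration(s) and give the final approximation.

f(x) = sin(x) - x/2
x₀ = 0.98, x₁ = 1.95

Secant formula: x_{n+1} = x_n - f(x_n)(x_n - x_{n-1})/(f(x_n) - f(x_{n-1}))

Iteration 1:
  f(0.980000) = 0.340497
  f(1.950000) = -0.046040
  x_2 = 1.950000 - (-0.046040)×(1.950000 - 0.980000)/(-0.046040 - 0.340497)
       = 1.834464
Iteration 2:
  f(1.950000) = -0.046040
  f(1.834464) = 0.048209
  x_3 = 1.834464 - 0.048209×(1.834464 - 1.950000)/(0.048209 - (-0.046040))
       = 1.893561
Iteration 3:
  f(1.834464) = 0.048209
  f(1.893561) = 0.001582
  x_4 = 1.893561 - 0.001582×(1.893561 - 1.834464)/(0.001582 - 0.048209)
       = 1.895566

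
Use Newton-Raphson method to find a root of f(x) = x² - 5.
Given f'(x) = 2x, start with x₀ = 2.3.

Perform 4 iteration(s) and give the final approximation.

f(x) = x² - 5
f'(x) = 2x
x₀ = 2.3

Newton-Raphson formula: x_{n+1} = x_n - f(x_n)/f'(x_n)

Iteration 1:
  f(2.300000) = 0.290000
  f'(2.300000) = 4.600000
  x_1 = 2.300000 - 0.290000/4.600000 = 2.236957
Iteration 2:
  f(2.236957) = 0.003974
  f'(2.236957) = 4.473913
  x_2 = 2.236957 - 0.003974/4.473913 = 2.236068
Iteration 3:
  f(2.236068) = 0.000001
  f'(2.236068) = 4.472136
  x_3 = 2.236068 - 0.000001/4.472136 = 2.236068
Iteration 4:
  f(2.236068) = 0.000000
  f'(2.236068) = 4.472136
  x_4 = 2.236068 - 0.000000/4.472136 = 2.236068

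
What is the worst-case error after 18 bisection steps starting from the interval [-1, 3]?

Bisection error bound: |error| ≤ (b-a)/2^n
|error| ≤ (3 - (-1))/2^18 = 4/2^18
|error| ≤ 0.0000152588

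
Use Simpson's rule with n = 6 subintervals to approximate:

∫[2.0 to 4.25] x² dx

f(x) = x²
a = 2.0, b = 4.25, n = 6
h = (b - a)/n = 0.375000

Simpson's rule: (h/3)[f(x₀) + 4f(x₁) + 2f(x₂) + ... + f(xₙ)]

x_0 = 2.0000, f(x_0) = 4.000000, coefficient = 1
x_1 = 2.3750, f(x_1) = 5.640625, coefficient = 4
x_2 = 2.7500, f(x_2) = 7.562500, coefficient = 2
x_3 = 3.1250, f(x_3) = 9.765625, coefficient = 4
x_4 = 3.5000, f(x_4) = 12.250000, coefficient = 2
x_5 = 3.8750, f(x_5) = 15.015625, coefficient = 4
x_6 = 4.2500, f(x_6) = 18.062500, coefficient = 1

I ≈ (0.375000/3) × 183.375000 = 22.921875
Exact value: 22.921875
Error: 0.000000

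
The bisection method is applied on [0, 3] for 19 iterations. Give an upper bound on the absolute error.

Bisection error bound: |error| ≤ (b-a)/2^n
|error| ≤ (3 - 0)/2^19 = 3/2^19
|error| ≤ 0.0000057220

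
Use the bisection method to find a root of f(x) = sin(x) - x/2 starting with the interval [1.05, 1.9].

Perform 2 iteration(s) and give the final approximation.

f(x) = sin(x) - x/2
Initial interval: [1.05, 1.9]

Iteration 1:
  c_1 = (1.050000 + 1.900000)/2 = 1.475000
  f(c_1) = f(1.475000) = 0.257915
  f(a) × f(c) ≥ 0, new interval: [1.475000, 1.900000]
Iteration 2:
  c_2 = (1.475000 + 1.900000)/2 = 1.687500
  f(c_2) = f(1.687500) = 0.149448
  f(a) × f(c) ≥ 0, new interval: [1.687500, 1.900000]

After 2 iteration(s), the approximation is c_2 = 1.687500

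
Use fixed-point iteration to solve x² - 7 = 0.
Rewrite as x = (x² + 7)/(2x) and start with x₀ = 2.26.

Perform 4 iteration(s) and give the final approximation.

Equation: x² - 7 = 0
Fixed-point form: x = (x² + 7)/(2x)
x₀ = 2.26

x_1 = g(2.260000) = 2.678673
x_2 = g(2.678673) = 2.645954
x_3 = g(2.645954) = 2.645751
x_4 = g(2.645751) = 2.645751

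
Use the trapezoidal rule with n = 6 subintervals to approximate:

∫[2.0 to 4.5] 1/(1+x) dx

f(x) = 1/(1+x)
a = 2.0, b = 4.5, n = 6
h = (b - a)/n = 0.416667

Trapezoidal rule: (h/2)[f(x₀) + 2f(x₁) + 2f(x₂) + ... + f(xₙ)]

x_0 = 2.0000, f(x_0) = 0.333333, coefficient = 1
x_1 = 2.4167, f(x_1) = 0.292683, coefficient = 2
x_2 = 2.8333, f(x_2) = 0.260870, coefficient = 2
x_3 = 3.2500, f(x_3) = 0.235294, coefficient = 2
x_4 = 3.6667, f(x_4) = 0.214286, coefficient = 2
x_5 = 4.0833, f(x_5) = 0.196721, coefficient = 2
x_6 = 4.5000, f(x_6) = 0.181818, coefficient = 1

I ≈ (0.416667/2) × 2.914859 = 0.607262
Exact value: 0.606136
Error: 0.001126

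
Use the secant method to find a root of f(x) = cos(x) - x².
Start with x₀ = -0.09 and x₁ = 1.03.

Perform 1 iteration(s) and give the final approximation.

f(x) = cos(x) - x²
x₀ = -0.09, x₁ = 1.03

Secant formula: x_{n+1} = x_n - f(x_n)(x_n - x_{n-1})/(f(x_n) - f(x_{n-1}))

Iteration 1:
  f(-0.090000) = 0.987853
  f(1.030000) = -0.546081
  x_2 = 1.030000 - (-0.546081)×(1.030000 - (-0.090000))/(-0.546081 - 0.987853)
       = 0.631279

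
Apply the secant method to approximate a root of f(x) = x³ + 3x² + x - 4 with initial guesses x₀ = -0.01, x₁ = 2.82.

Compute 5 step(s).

f(x) = x³ + 3x² + x - 4
x₀ = -0.01, x₁ = 2.82

Secant formula: x_{n+1} = x_n - f(x_n)(x_n - x_{n-1})/(f(x_n) - f(x_{n-1}))

Iteration 1:
  f(-0.010000) = -4.009701
  f(2.820000) = 45.102968
  x_2 = 2.820000 - 45.102968×(2.820000 - (-0.010000))/(45.102968 - (-4.009701))
       = 0.221049
Iteration 2:
  f(2.820000) = 45.102968
  f(0.221049) = -3.621561
  x_3 = 0.221049 - (-3.621561)×(0.221049 - 2.820000)/(-3.621561 - 45.102968)
       = 0.414222
Iteration 3:
  f(0.221049) = -3.621561
  f(0.414222) = -2.999965
  x_4 = 0.414222 - (-2.999965)×(0.414222 - 0.221049)/(-2.999965 - (-3.621561))
       = 1.346519
Iteration 4:
  f(0.414222) = -2.999965
  f(1.346519) = 5.227253
  x_5 = 1.346519 - 5.227253×(1.346519 - 0.414222)/(5.227253 - (-2.999965))
       = 0.754174
Iteration 5:
  f(1.346519) = 5.227253
  f(0.754174) = -1.110532
  x_6 = 0.754174 - (-1.110532)×(0.754174 - 1.346519)/(-1.110532 - 5.227253)
       = 0.857967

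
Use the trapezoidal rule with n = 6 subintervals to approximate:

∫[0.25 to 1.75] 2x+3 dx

f(x) = 2x+3
a = 0.25, b = 1.75, n = 6
h = (b - a)/n = 0.250000

Trapezoidal rule: (h/2)[f(x₀) + 2f(x₁) + 2f(x₂) + ... + f(xₙ)]

x_0 = 0.2500, f(x_0) = 3.500000, coefficient = 1
x_1 = 0.5000, f(x_1) = 4.000000, coefficient = 2
x_2 = 0.7500, f(x_2) = 4.500000, coefficient = 2
x_3 = 1.0000, f(x_3) = 5.000000, coefficient = 2
x_4 = 1.2500, f(x_4) = 5.500000, coefficient = 2
x_5 = 1.5000, f(x_5) = 6.000000, coefficient = 2
x_6 = 1.7500, f(x_6) = 6.500000, coefficient = 1

I ≈ (0.250000/2) × 60.000000 = 7.500000
Exact value: 7.500000
Error: 0.000000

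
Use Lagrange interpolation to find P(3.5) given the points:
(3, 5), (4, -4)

Lagrange interpolation formula:
P(x) = Σ yᵢ × Lᵢ(x)
where Lᵢ(x) = Π_{j≠i} (x - xⱼ)/(xᵢ - xⱼ)

L_0(3.5) = (3.5 - 4)/(3 - 4) = 0.500000
L_1(3.5) = (3.5 - 3)/(4 - 3) = 0.500000

P(3.5) = 5×L_0(3.5) + (-4)×L_1(3.5)
P(3.5) = 0.500000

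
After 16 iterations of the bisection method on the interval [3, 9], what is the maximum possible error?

Bisection error bound: |error| ≤ (b-a)/2^n
|error| ≤ (9 - 3)/2^16 = 6/2^16
|error| ≤ 0.0000915527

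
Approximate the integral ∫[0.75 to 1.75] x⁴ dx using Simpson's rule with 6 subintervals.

f(x) = x⁴
a = 0.75, b = 1.75, n = 6
h = (b - a)/n = 0.166667

Simpson's rule: (h/3)[f(x₀) + 4f(x₁) + 2f(x₂) + ... + f(xₙ)]

x_0 = 0.7500, f(x_0) = 0.316406, coefficient = 1
x_1 = 0.9167, f(x_1) = 0.706067, coefficient = 4
x_2 = 1.0833, f(x_2) = 1.377363, coefficient = 2
x_3 = 1.2500, f(x_3) = 2.441406, coefficient = 4
x_4 = 1.4167, f(x_4) = 4.027826, coefficient = 2
x_5 = 1.5833, f(x_5) = 6.284770, coefficient = 4
x_6 = 1.7500, f(x_6) = 9.378906, coefficient = 1

I ≈ (0.166667/3) × 58.234664 = 3.235259
Exact value: 3.235156
Error: 0.000103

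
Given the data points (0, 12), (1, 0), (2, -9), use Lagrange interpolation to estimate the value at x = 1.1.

Lagrange interpolation formula:
P(x) = Σ yᵢ × Lᵢ(x)
where Lᵢ(x) = Π_{j≠i} (x - xⱼ)/(xᵢ - xⱼ)

L_0(1.1) = (1.1 - 1)/(0 - 1) × (1.1 - 2)/(0 - 2) = -0.045000
L_1(1.1) = (1.1 - 0)/(1 - 0) × (1.1 - 2)/(1 - 2) = 0.990000
L_2(1.1) = (1.1 - 0)/(2 - 0) × (1.1 - 1)/(2 - 1) = 0.055000

P(1.1) = 12×L_0(1.1) + 0×L_1(1.1) + (-9)×L_2(1.1)
P(1.1) = -1.035000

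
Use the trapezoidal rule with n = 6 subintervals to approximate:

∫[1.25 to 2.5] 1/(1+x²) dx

f(x) = 1/(1+x²)
a = 1.25, b = 2.5, n = 6
h = (b - a)/n = 0.208333

Trapezoidal rule: (h/2)[f(x₀) + 2f(x₁) + 2f(x₂) + ... + f(xₙ)]

x_0 = 1.2500, f(x_0) = 0.390244, coefficient = 1
x_1 = 1.4583, f(x_1) = 0.319822, coefficient = 2
x_2 = 1.6667, f(x_2) = 0.264706, coefficient = 2
x_3 = 1.8750, f(x_3) = 0.221453, coefficient = 2
x_4 = 2.0833, f(x_4) = 0.187256, coefficient = 2
x_5 = 2.2917, f(x_5) = 0.159956, coefficient = 2
x_6 = 2.5000, f(x_6) = 0.137931, coefficient = 1

I ≈ (0.208333/2) × 2.834561 = 0.295267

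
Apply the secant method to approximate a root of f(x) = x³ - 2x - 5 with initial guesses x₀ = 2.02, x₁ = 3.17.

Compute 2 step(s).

f(x) = x³ - 2x - 5
x₀ = 2.02, x₁ = 3.17

Secant formula: x_{n+1} = x_n - f(x_n)(x_n - x_{n-1})/(f(x_n) - f(x_{n-1}))

Iteration 1:
  f(2.020000) = -0.797592
  f(3.170000) = 20.515013
  x_2 = 3.170000 - 20.515013×(3.170000 - 2.020000)/(20.515013 - (-0.797592))
       = 2.063037
Iteration 2:
  f(3.170000) = 20.515013
  f(2.063037) = -0.345537
  x_3 = 2.063037 - (-0.345537)×(2.063037 - 3.170000)/(-0.345537 - 20.515013)
       = 2.081373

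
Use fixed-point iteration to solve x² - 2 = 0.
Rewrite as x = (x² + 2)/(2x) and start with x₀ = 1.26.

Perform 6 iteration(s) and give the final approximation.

Equation: x² - 2 = 0
Fixed-point form: x = (x² + 2)/(2x)
x₀ = 1.26

x_1 = g(1.260000) = 1.423651
x_2 = g(1.423651) = 1.414245
x_3 = g(1.414245) = 1.414214
x_4 = g(1.414214) = 1.414214
x_5 = g(1.414214) = 1.414214
x_6 = g(1.414214) = 1.414214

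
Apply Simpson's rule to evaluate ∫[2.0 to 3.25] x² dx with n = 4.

f(x) = x²
a = 2.0, b = 3.25, n = 4
h = (b - a)/n = 0.312500

Simpson's rule: (h/3)[f(x₀) + 4f(x₁) + 2f(x₂) + ... + f(xₙ)]

x_0 = 2.0000, f(x_0) = 4.000000, coefficient = 1
x_1 = 2.3125, f(x_1) = 5.347656, coefficient = 4
x_2 = 2.6250, f(x_2) = 6.890625, coefficient = 2
x_3 = 2.9375, f(x_3) = 8.628906, coefficient = 4
x_4 = 3.2500, f(x_4) = 10.562500, coefficient = 1

I ≈ (0.312500/3) × 84.250000 = 8.776042
Exact value: 8.776042
Error: 0.000000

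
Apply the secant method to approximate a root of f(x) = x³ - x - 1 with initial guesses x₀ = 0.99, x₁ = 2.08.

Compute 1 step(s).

f(x) = x³ - x - 1
x₀ = 0.99, x₁ = 2.08

Secant formula: x_{n+1} = x_n - f(x_n)(x_n - x_{n-1})/(f(x_n) - f(x_{n-1}))

Iteration 1:
  f(0.990000) = -1.019701
  f(2.080000) = 5.918912
  x_2 = 2.080000 - 5.918912×(2.080000 - 0.990000)/(5.918912 - (-1.019701))
       = 1.150187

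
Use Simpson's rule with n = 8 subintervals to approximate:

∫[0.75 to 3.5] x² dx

f(x) = x²
a = 0.75, b = 3.5, n = 8
h = (b - a)/n = 0.343750

Simpson's rule: (h/3)[f(x₀) + 4f(x₁) + 2f(x₂) + ... + f(xₙ)]

x_0 = 0.7500, f(x_0) = 0.562500, coefficient = 1
x_1 = 1.0938, f(x_1) = 1.196289, coefficient = 4
x_2 = 1.4375, f(x_2) = 2.066406, coefficient = 2
x_3 = 1.7812, f(x_3) = 3.172852, coefficient = 4
x_4 = 2.1250, f(x_4) = 4.515625, coefficient = 2
x_5 = 2.4688, f(x_5) = 6.094727, coefficient = 4
x_6 = 2.8125, f(x_6) = 7.910156, coefficient = 2
x_7 = 3.1562, f(x_7) = 9.961914, coefficient = 4
x_8 = 3.5000, f(x_8) = 12.250000, coefficient = 1

I ≈ (0.343750/3) × 123.500000 = 14.151042
Exact value: 14.151042
Error: 0.000000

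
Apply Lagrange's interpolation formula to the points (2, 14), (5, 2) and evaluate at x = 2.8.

Lagrange interpolation formula:
P(x) = Σ yᵢ × Lᵢ(x)
where Lᵢ(x) = Π_{j≠i} (x - xⱼ)/(xᵢ - xⱼ)

L_0(2.8) = (2.8 - 5)/(2 - 5) = 0.733333
L_1(2.8) = (2.8 - 2)/(5 - 2) = 0.266667

P(2.8) = 14×L_0(2.8) + 2×L_1(2.8)
P(2.8) = 10.800000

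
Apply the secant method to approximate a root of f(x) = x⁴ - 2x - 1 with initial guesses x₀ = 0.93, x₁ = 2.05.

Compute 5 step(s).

f(x) = x⁴ - 2x - 1
x₀ = 0.93, x₁ = 2.05

Secant formula: x_{n+1} = x_n - f(x_n)(x_n - x_{n-1})/(f(x_n) - f(x_{n-1}))

Iteration 1:
  f(0.930000) = -2.111948
  f(2.050000) = 12.561006
  x_2 = 2.050000 - 12.561006×(2.050000 - 0.930000)/(12.561006 - (-2.111948))
       = 1.091207
Iteration 2:
  f(2.050000) = 12.561006
  f(1.091207) = -1.764570
  x_3 = 1.091207 - (-1.764570)×(1.091207 - 2.050000)/(-1.764570 - 12.561006)
       = 1.209307
Iteration 3:
  f(1.091207) = -1.764570
  f(1.209307) = -1.279930
  x_4 = 1.209307 - (-1.279930)×(1.209307 - 1.091207)/(-1.279930 - (-1.764570))
       = 1.521210
Iteration 4:
  f(1.209307) = -1.279930
  f(1.521210) = 1.312540
  x_5 = 1.521210 - 1.312540×(1.521210 - 1.209307)/(1.312540 - (-1.279930))
       = 1.363297
Iteration 5:
  f(1.521210) = 1.312540
  f(1.363297) = -0.272281
  x_6 = 1.363297 - (-0.272281)×(1.363297 - 1.521210)/(-0.272281 - 1.312540)
       = 1.390427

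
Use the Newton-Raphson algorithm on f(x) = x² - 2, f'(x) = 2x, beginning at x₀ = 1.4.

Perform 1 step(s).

f(x) = x² - 2
f'(x) = 2x
x₀ = 1.4

Newton-Raphson formula: x_{n+1} = x_n - f(x_n)/f'(x_n)

Iteration 1:
  f(1.400000) = -0.040000
  f'(1.400000) = 2.800000
  x_1 = 1.400000 - (-0.040000)/2.800000 = 1.414286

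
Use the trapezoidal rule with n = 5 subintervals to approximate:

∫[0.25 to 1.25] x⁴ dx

f(x) = x⁴
a = 0.25, b = 1.25, n = 5
h = (b - a)/n = 0.200000

Trapezoidal rule: (h/2)[f(x₀) + 2f(x₁) + 2f(x₂) + ... + f(xₙ)]

x_0 = 0.2500, f(x_0) = 0.003906, coefficient = 1
x_1 = 0.4500, f(x_1) = 0.041006, coefficient = 2
x_2 = 0.6500, f(x_2) = 0.178506, coefficient = 2
x_3 = 0.8500, f(x_3) = 0.522006, coefficient = 2
x_4 = 1.0500, f(x_4) = 1.215506, coefficient = 2
x_5 = 1.2500, f(x_5) = 2.441406, coefficient = 1

I ≈ (0.200000/2) × 6.359363 = 0.635936
Exact value: 0.610156
Error: 0.025780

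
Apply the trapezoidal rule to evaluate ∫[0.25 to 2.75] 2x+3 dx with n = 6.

f(x) = 2x+3
a = 0.25, b = 2.75, n = 6
h = (b - a)/n = 0.416667

Trapezoidal rule: (h/2)[f(x₀) + 2f(x₁) + 2f(x₂) + ... + f(xₙ)]

x_0 = 0.2500, f(x_0) = 3.500000, coefficient = 1
x_1 = 0.6667, f(x_1) = 4.333333, coefficient = 2
x_2 = 1.0833, f(x_2) = 5.166667, coefficient = 2
x_3 = 1.5000, f(x_3) = 6.000000, coefficient = 2
x_4 = 1.9167, f(x_4) = 6.833333, coefficient = 2
x_5 = 2.3333, f(x_5) = 7.666667, coefficient = 2
x_6 = 2.7500, f(x_6) = 8.500000, coefficient = 1

I ≈ (0.416667/2) × 72.000000 = 15.000000
Exact value: 15.000000
Error: 0.000000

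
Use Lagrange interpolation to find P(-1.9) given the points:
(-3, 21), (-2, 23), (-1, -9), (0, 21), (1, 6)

Lagrange interpolation formula:
P(x) = Σ yᵢ × Lᵢ(x)
where Lᵢ(x) = Π_{j≠i} (x - xⱼ)/(xᵢ - xⱼ)

L_0(-1.9) = (-1.9 - (-2))/(-3 - (-2)) × (-1.9 - (-1))/(-3 - (-1)) × (-1.9 - 0)/(-3 - 0) × (-1.9 - 1)/(-3 - 1) = -0.020663
L_1(-1.9) = (-1.9 - (-3))/(-2 - (-3)) × (-1.9 - (-1))/(-2 - (-1)) × (-1.9 - 0)/(-2 - 0) × (-1.9 - 1)/(-2 - 1) = 0.909150
L_2(-1.9) = (-1.9 - (-3))/(-1 - (-3)) × (-1.9 - (-2))/(-1 - (-2)) × (-1.9 - 0)/(-1 - 0) × (-1.9 - 1)/(-1 - 1) = 0.151525
L_3(-1.9) = (-1.9 - (-3))/(0 - (-3)) × (-1.9 - (-2))/(0 - (-2)) × (-1.9 - (-1))/(0 - (-1)) × (-1.9 - 1)/(0 - 1) = -0.047850
L_4(-1.9) = (-1.9 - (-3))/(1 - (-3)) × (-1.9 - (-2))/(1 - (-2)) × (-1.9 - (-1))/(1 - (-1)) × (-1.9 - 0)/(1 - 0) = 0.007838

P(-1.9) = 21×L_0(-1.9) + 23×L_1(-1.9) + (-9)×L_2(-1.9) + 21×L_3(-1.9) + 6×L_4(-1.9)
P(-1.9) = 18.154987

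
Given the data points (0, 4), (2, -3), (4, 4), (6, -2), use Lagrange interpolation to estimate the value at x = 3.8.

Lagrange interpolation formula:
P(x) = Σ yᵢ × Lᵢ(x)
where Lᵢ(x) = Π_{j≠i} (x - xⱼ)/(xᵢ - xⱼ)

L_0(3.8) = (3.8 - 2)/(0 - 2) × (3.8 - 4)/(0 - 4) × (3.8 - 6)/(0 - 6) = -0.016500
L_1(3.8) = (3.8 - 0)/(2 - 0) × (3.8 - 4)/(2 - 4) × (3.8 - 6)/(2 - 6) = 0.104500
L_2(3.8) = (3.8 - 0)/(4 - 0) × (3.8 - 2)/(4 - 2) × (3.8 - 6)/(4 - 6) = 0.940500
L_3(3.8) = (3.8 - 0)/(6 - 0) × (3.8 - 2)/(6 - 2) × (3.8 - 4)/(6 - 4) = -0.028500

P(3.8) = 4×L_0(3.8) + (-3)×L_1(3.8) + 4×L_2(3.8) + (-2)×L_3(3.8)
P(3.8) = 3.439500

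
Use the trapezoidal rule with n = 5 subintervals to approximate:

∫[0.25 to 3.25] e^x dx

f(x) = e^x
a = 0.25, b = 3.25, n = 5
h = (b - a)/n = 0.600000

Trapezoidal rule: (h/2)[f(x₀) + 2f(x₁) + 2f(x₂) + ... + f(xₙ)]

x_0 = 0.2500, f(x_0) = 1.284025, coefficient = 1
x_1 = 0.8500, f(x_1) = 2.339647, coefficient = 2
x_2 = 1.4500, f(x_2) = 4.263115, coefficient = 2
x_3 = 2.0500, f(x_3) = 7.767901, coefficient = 2
x_4 = 2.6500, f(x_4) = 14.154039, coefficient = 2
x_5 = 3.2500, f(x_5) = 25.790340, coefficient = 1

I ≈ (0.600000/2) × 84.123768 = 25.237130
Exact value: 24.506315
Error: 0.730816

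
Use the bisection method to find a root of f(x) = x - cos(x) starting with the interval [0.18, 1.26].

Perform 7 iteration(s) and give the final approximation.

f(x) = x - cos(x)
Initial interval: [0.18, 1.26]

Iteration 1:
  c_1 = (0.180000 + 1.260000)/2 = 0.720000
  f(c_1) = f(0.720000) = -0.031806
  f(a) × f(c) ≥ 0, new interval: [0.720000, 1.260000]
Iteration 2:
  c_2 = (0.720000 + 1.260000)/2 = 0.990000
  f(c_2) = f(0.990000) = 0.441310
  f(a) × f(c) < 0, new interval: [0.720000, 0.990000]
Iteration 3:
  c_3 = (0.720000 + 0.990000)/2 = 0.855000
  f(c_3) = f(0.855000) = 0.198781
  f(a) × f(c) < 0, new interval: [0.720000, 0.855000]
Iteration 4:
  c_4 = (0.720000 + 0.855000)/2 = 0.787500
  f(c_4) = f(0.787500) = 0.081881
  f(a) × f(c) < 0, new interval: [0.720000, 0.787500]
Iteration 5:
  c_5 = (0.720000 + 0.787500)/2 = 0.753750
  f(c_5) = f(0.753750) = 0.024622
  f(a) × f(c) < 0, new interval: [0.720000, 0.753750]
Iteration 6:
  c_6 = (0.720000 + 0.753750)/2 = 0.736875
  f(c_6) = f(0.736875) = -0.003697
  f(a) × f(c) ≥ 0, new interval: [0.736875, 0.753750]
Iteration 7:
  c_7 = (0.736875 + 0.753750)/2 = 0.745312
  f(c_7) = f(0.745312) = 0.010436
  f(a) × f(c) < 0, new interval: [0.736875, 0.745312]

After 7 iteration(s), the approximation is c_7 = 0.745312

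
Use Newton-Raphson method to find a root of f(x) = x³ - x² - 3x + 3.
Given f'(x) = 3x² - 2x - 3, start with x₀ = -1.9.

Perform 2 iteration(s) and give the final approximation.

f(x) = x³ - x² - 3x + 3
f'(x) = 3x² - 2x - 3
x₀ = -1.9

Newton-Raphson formula: x_{n+1} = x_n - f(x_n)/f'(x_n)

Iteration 1:
  f(-1.900000) = -1.769000
  f'(-1.900000) = 11.630000
  x_1 = -1.900000 - (-1.769000)/11.630000 = -1.747893
Iteration 2:
  f(-1.747893) = -0.151495
  f'(-1.747893) = 9.661181
  x_2 = -1.747893 - (-0.151495)/9.661181 = -1.732213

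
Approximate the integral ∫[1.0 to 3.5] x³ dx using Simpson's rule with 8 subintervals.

f(x) = x³
a = 1.0, b = 3.5, n = 8
h = (b - a)/n = 0.312500

Simpson's rule: (h/3)[f(x₀) + 4f(x₁) + 2f(x₂) + ... + f(xₙ)]

x_0 = 1.0000, f(x_0) = 1.000000, coefficient = 1
x_1 = 1.3125, f(x_1) = 2.260986, coefficient = 4
x_2 = 1.6250, f(x_2) = 4.291016, coefficient = 2
x_3 = 1.9375, f(x_3) = 7.273193, coefficient = 4
x_4 = 2.2500, f(x_4) = 11.390625, coefficient = 2
x_5 = 2.5625, f(x_5) = 16.826416, coefficient = 4
x_6 = 2.8750, f(x_6) = 23.763672, coefficient = 2
x_7 = 3.1875, f(x_7) = 32.385498, coefficient = 4
x_8 = 3.5000, f(x_8) = 42.875000, coefficient = 1

I ≈ (0.312500/3) × 357.750000 = 37.265625
Exact value: 37.265625
Error: 0.000000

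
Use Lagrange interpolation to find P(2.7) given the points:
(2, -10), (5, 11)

Lagrange interpolation formula:
P(x) = Σ yᵢ × Lᵢ(x)
where Lᵢ(x) = Π_{j≠i} (x - xⱼ)/(xᵢ - xⱼ)

L_0(2.7) = (2.7 - 5)/(2 - 5) = 0.766667
L_1(2.7) = (2.7 - 2)/(5 - 2) = 0.233333

P(2.7) = (-10)×L_0(2.7) + 11×L_1(2.7)
P(2.7) = -5.100000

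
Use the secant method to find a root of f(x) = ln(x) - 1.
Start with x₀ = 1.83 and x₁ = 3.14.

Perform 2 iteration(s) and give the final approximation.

f(x) = ln(x) - 1
x₀ = 1.83, x₁ = 3.14

Secant formula: x_{n+1} = x_n - f(x_n)(x_n - x_{n-1})/(f(x_n) - f(x_{n-1}))

Iteration 1:
  f(1.830000) = -0.395684
  f(3.140000) = 0.144223
  x_2 = 3.140000 - 0.144223×(3.140000 - 1.830000)/(0.144223 - (-0.395684))
       = 2.790066
Iteration 2:
  f(3.140000) = 0.144223
  f(2.790066) = 0.026065
  x_3 = 2.790066 - 0.026065×(2.790066 - 3.140000)/(0.026065 - 0.144223)
       = 2.712871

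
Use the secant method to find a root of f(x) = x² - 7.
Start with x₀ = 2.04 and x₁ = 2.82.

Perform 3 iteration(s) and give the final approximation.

f(x) = x² - 7
x₀ = 2.04, x₁ = 2.82

Secant formula: x_{n+1} = x_n - f(x_n)(x_n - x_{n-1})/(f(x_n) - f(x_{n-1}))

Iteration 1:
  f(2.040000) = -2.838400
  f(2.820000) = 0.952400
  x_2 = 2.820000 - 0.952400×(2.820000 - 2.040000)/(0.952400 - (-2.838400))
       = 2.624033
Iteration 2:
  f(2.820000) = 0.952400
  f(2.624033) = -0.114451
  x_3 = 2.624033 - (-0.114451)×(2.624033 - 2.820000)/(-0.114451 - 0.952400)
       = 2.645056
Iteration 3:
  f(2.624033) = -0.114451
  f(2.645056) = -0.003678
  x_4 = 2.645056 - (-0.003678)×(2.645056 - 2.624033)/(-0.003678 - (-0.114451))
       = 2.645754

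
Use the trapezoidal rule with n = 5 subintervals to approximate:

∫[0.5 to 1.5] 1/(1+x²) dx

f(x) = 1/(1+x²)
a = 0.5, b = 1.5, n = 5
h = (b - a)/n = 0.200000

Trapezoidal rule: (h/2)[f(x₀) + 2f(x₁) + 2f(x₂) + ... + f(xₙ)]

x_0 = 0.5000, f(x_0) = 0.800000, coefficient = 1
x_1 = 0.7000, f(x_1) = 0.671141, coefficient = 2
x_2 = 0.9000, f(x_2) = 0.552486, coefficient = 2
x_3 = 1.1000, f(x_3) = 0.452489, coefficient = 2
x_4 = 1.3000, f(x_4) = 0.371747, coefficient = 2
x_5 = 1.5000, f(x_5) = 0.307692, coefficient = 1

I ≈ (0.200000/2) × 5.203418 = 0.520342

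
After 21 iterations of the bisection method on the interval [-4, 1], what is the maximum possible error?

Bisection error bound: |error| ≤ (b-a)/2^n
|error| ≤ (1 - (-4))/2^21 = 5/2^21
|error| ≤ 0.0000023842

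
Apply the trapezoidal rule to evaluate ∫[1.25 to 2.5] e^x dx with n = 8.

f(x) = e^x
a = 1.25, b = 2.5, n = 8
h = (b - a)/n = 0.156250

Trapezoidal rule: (h/2)[f(x₀) + 2f(x₁) + 2f(x₂) + ... + f(xₙ)]

x_0 = 1.2500, f(x_0) = 3.490343, coefficient = 1
x_1 = 1.4062, f(x_1) = 4.080624, coefficient = 2
x_2 = 1.5625, f(x_2) = 4.770733, coefficient = 2
x_3 = 1.7188, f(x_3) = 5.577552, coefficient = 2
x_4 = 1.8750, f(x_4) = 6.520819, coefficient = 2
x_5 = 2.0312, f(x_5) = 7.623610, coefficient = 2
x_6 = 2.1875, f(x_6) = 8.912903, coefficient = 2
x_7 = 2.3438, f(x_7) = 10.420239, coefficient = 2
x_8 = 2.5000, f(x_8) = 12.182494, coefficient = 1

I ≈ (0.156250/2) × 111.485799 = 8.709828
Exact value: 8.692151
Error: 0.017677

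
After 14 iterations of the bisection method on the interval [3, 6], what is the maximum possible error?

Bisection error bound: |error| ≤ (b-a)/2^n
|error| ≤ (6 - 3)/2^14 = 3/2^14
|error| ≤ 0.0001831055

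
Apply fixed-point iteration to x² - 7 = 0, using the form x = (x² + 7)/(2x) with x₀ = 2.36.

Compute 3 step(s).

Equation: x² - 7 = 0
Fixed-point form: x = (x² + 7)/(2x)
x₀ = 2.36

x_1 = g(2.360000) = 2.663051
x_2 = g(2.663051) = 2.645808
x_3 = g(2.645808) = 2.645751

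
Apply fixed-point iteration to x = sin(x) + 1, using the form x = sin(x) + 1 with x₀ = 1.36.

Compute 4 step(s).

Equation: x = sin(x) + 1
Fixed-point form: x = sin(x) + 1
x₀ = 1.36

x_1 = g(1.360000) = 1.977865
x_2 = g(1.977865) = 1.918285
x_3 = g(1.918285) = 1.940231
x_4 = g(1.940231) = 1.932532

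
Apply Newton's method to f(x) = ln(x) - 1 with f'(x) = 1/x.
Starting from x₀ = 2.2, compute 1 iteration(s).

f(x) = ln(x) - 1
f'(x) = 1/x
x₀ = 2.2

Newton-Raphson formula: x_{n+1} = x_n - f(x_n)/f'(x_n)

Iteration 1:
  f(2.200000) = -0.211543
  f'(2.200000) = 0.454545
  x_1 = 2.200000 - (-0.211543)/0.454545 = 2.665394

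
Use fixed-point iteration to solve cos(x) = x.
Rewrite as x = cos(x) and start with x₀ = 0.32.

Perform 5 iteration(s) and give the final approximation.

Equation: cos(x) = x
Fixed-point form: x = cos(x)
x₀ = 0.32

x_1 = g(0.320000) = 0.949235
x_2 = g(0.949235) = 0.582305
x_3 = g(0.582305) = 0.835197
x_4 = g(0.835197) = 0.671031
x_5 = g(0.671031) = 0.783181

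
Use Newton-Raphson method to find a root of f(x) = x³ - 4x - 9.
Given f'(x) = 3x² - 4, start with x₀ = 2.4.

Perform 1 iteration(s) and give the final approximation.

f(x) = x³ - 4x - 9
f'(x) = 3x² - 4
x₀ = 2.4

Newton-Raphson formula: x_{n+1} = x_n - f(x_n)/f'(x_n)

Iteration 1:
  f(2.400000) = -4.776000
  f'(2.400000) = 13.280000
  x_1 = 2.400000 - (-4.776000)/13.280000 = 2.759639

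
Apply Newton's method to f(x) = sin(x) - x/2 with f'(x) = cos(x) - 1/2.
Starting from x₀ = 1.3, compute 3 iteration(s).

f(x) = sin(x) - x/2
f'(x) = cos(x) - 1/2
x₀ = 1.3

Newton-Raphson formula: x_{n+1} = x_n - f(x_n)/f'(x_n)

Iteration 1:
  f(1.300000) = 0.313558
  f'(1.300000) = -0.232501
  x_1 = 1.300000 - 0.313558/(-0.232501) = 2.648631
Iteration 2:
  f(2.648631) = -0.851078
  f'(2.648631) = -1.380935
  x_2 = 2.648631 - (-0.851078)/(-1.380935) = 2.032325
Iteration 3:
  f(2.032325) = -0.120790
  f'(2.032325) = -0.945317
  x_3 = 2.032325 - (-0.120790)/(-0.945317) = 1.904548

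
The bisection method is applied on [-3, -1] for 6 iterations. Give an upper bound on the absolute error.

Bisection error bound: |error| ≤ (b-a)/2^n
|error| ≤ (-1 - (-3))/2^6 = 2/2^6
|error| ≤ 0.0312500000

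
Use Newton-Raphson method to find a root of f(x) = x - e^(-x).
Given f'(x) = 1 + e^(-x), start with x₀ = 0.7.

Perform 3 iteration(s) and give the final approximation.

f(x) = x - e^(-x)
f'(x) = 1 + e^(-x)
x₀ = 0.7

Newton-Raphson formula: x_{n+1} = x_n - f(x_n)/f'(x_n)

Iteration 1:
  f(0.700000) = 0.203415
  f'(0.700000) = 1.496585
  x_1 = 0.700000 - 0.203415/1.496585 = 0.564081
Iteration 2:
  f(0.564081) = -0.004802
  f'(0.564081) = 1.568883
  x_2 = 0.564081 - (-0.004802)/1.568883 = 0.567142
Iteration 3:
  f(0.567142) = -0.000003
  f'(0.567142) = 1.567144
  x_3 = 0.567142 - (-0.000003)/1.567144 = 0.567143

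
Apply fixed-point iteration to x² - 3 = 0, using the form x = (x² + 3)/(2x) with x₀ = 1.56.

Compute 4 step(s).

Equation: x² - 3 = 0
Fixed-point form: x = (x² + 3)/(2x)
x₀ = 1.56

x_1 = g(1.560000) = 1.741538
x_2 = g(1.741538) = 1.732077
x_3 = g(1.732077) = 1.732051
x_4 = g(1.732051) = 1.732051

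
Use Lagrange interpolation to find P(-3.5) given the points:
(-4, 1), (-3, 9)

Lagrange interpolation formula:
P(x) = Σ yᵢ × Lᵢ(x)
where Lᵢ(x) = Π_{j≠i} (x - xⱼ)/(xᵢ - xⱼ)

L_0(-3.5) = (-3.5 - (-3))/(-4 - (-3)) = 0.500000
L_1(-3.5) = (-3.5 - (-4))/(-3 - (-4)) = 0.500000

P(-3.5) = 1×L_0(-3.5) + 9×L_1(-3.5)
P(-3.5) = 5.000000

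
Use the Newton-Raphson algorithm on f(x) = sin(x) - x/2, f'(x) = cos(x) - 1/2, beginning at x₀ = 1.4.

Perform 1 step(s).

f(x) = sin(x) - x/2
f'(x) = cos(x) - 1/2
x₀ = 1.4

Newton-Raphson formula: x_{n+1} = x_n - f(x_n)/f'(x_n)

Iteration 1:
  f(1.400000) = 0.285450
  f'(1.400000) = -0.330033
  x_1 = 1.400000 - 0.285450/(-0.330033) = 2.264913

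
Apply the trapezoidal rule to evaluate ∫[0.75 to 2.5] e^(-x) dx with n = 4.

f(x) = e^(-x)
a = 0.75, b = 2.5, n = 4
h = (b - a)/n = 0.437500

Trapezoidal rule: (h/2)[f(x₀) + 2f(x₁) + 2f(x₂) + ... + f(xₙ)]

x_0 = 0.7500, f(x_0) = 0.472367, coefficient = 1
x_1 = 1.1875, f(x_1) = 0.304983, coefficient = 2
x_2 = 1.6250, f(x_2) = 0.196912, coefficient = 2
x_3 = 2.0625, f(x_3) = 0.127136, coefficient = 2
x_4 = 2.5000, f(x_4) = 0.082085, coefficient = 1

I ≈ (0.437500/2) × 1.812512 = 0.396487
Exact value: 0.390282
Error: 0.006205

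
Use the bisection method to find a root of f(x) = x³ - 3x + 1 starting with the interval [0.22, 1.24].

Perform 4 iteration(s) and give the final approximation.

f(x) = x³ - 3x + 1
Initial interval: [0.22, 1.24]

Iteration 1:
  c_1 = (0.220000 + 1.240000)/2 = 0.730000
  f(c_1) = f(0.730000) = -0.800983
  f(a) × f(c) < 0, new interval: [0.220000, 0.730000]
Iteration 2:
  c_2 = (0.220000 + 0.730000)/2 = 0.475000
  f(c_2) = f(0.475000) = -0.317828
  f(a) × f(c) < 0, new interval: [0.220000, 0.475000]
Iteration 3:
  c_3 = (0.220000 + 0.475000)/2 = 0.347500
  f(c_3) = f(0.347500) = -0.000537
  f(a) × f(c) < 0, new interval: [0.220000, 0.347500]
Iteration 4:
  c_4 = (0.220000 + 0.347500)/2 = 0.283750
  f(c_4) = f(0.283750) = 0.171596
  f(a) × f(c) ≥ 0, new interval: [0.283750, 0.347500]

After 4 iteration(s), the approximation is c_4 = 0.283750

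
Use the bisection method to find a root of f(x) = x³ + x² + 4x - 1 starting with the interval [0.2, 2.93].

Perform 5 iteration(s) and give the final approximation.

f(x) = x³ + x² + 4x - 1
Initial interval: [0.2, 2.93]

Iteration 1:
  c_1 = (0.200000 + 2.930000)/2 = 1.565000
  f(c_1) = f(1.565000) = 11.542262
  f(a) × f(c) < 0, new interval: [0.200000, 1.565000]
Iteration 2:
  c_2 = (0.200000 + 1.565000)/2 = 0.882500
  f(c_2) = f(0.882500) = 3.996103
  f(a) × f(c) < 0, new interval: [0.200000, 0.882500]
Iteration 3:
  c_3 = (0.200000 + 0.882500)/2 = 0.541250
  f(c_3) = f(0.541250) = 1.616512
  f(a) × f(c) < 0, new interval: [0.200000, 0.541250]
Iteration 4:
  c_4 = (0.200000 + 0.541250)/2 = 0.370625
  f(c_4) = f(0.370625) = 0.670773
  f(a) × f(c) < 0, new interval: [0.200000, 0.370625]
Iteration 5:
  c_5 = (0.200000 + 0.370625)/2 = 0.285312
  f(c_5) = f(0.285312) = 0.245879
  f(a) × f(c) < 0, new interval: [0.200000, 0.285312]

After 5 iteration(s), the approximation is c_5 = 0.285312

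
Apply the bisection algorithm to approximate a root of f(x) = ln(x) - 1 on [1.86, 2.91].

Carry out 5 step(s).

f(x) = ln(x) - 1
Initial interval: [1.86, 2.91]

Iteration 1:
  c_1 = (1.860000 + 2.910000)/2 = 2.385000
  f(c_1) = f(2.385000) = -0.130801
  f(a) × f(c) ≥ 0, new interval: [2.385000, 2.910000]
Iteration 2:
  c_2 = (2.385000 + 2.910000)/2 = 2.647500
  f(c_2) = f(2.647500) = -0.026384
  f(a) × f(c) ≥ 0, new interval: [2.647500, 2.910000]
Iteration 3:
  c_3 = (2.647500 + 2.910000)/2 = 2.778750
  f(c_3) = f(2.778750) = 0.022001
  f(a) × f(c) < 0, new interval: [2.647500, 2.778750]
Iteration 4:
  c_4 = (2.647500 + 2.778750)/2 = 2.713125
  f(c_4) = f(2.713125) = -0.001899
  f(a) × f(c) ≥ 0, new interval: [2.713125, 2.778750]
Iteration 5:
  c_5 = (2.713125 + 2.778750)/2 = 2.745938
  f(c_5) = f(2.745938) = 0.010123
  f(a) × f(c) < 0, new interval: [2.713125, 2.745938]

After 5 iteration(s), the approximation is c_5 = 2.745938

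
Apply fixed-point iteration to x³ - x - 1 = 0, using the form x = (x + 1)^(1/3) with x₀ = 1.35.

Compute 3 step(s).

Equation: x³ - x - 1 = 0
Fixed-point form: x = (x + 1)^(1/3)
x₀ = 1.35

x_1 = g(1.350000) = 1.329503
x_2 = g(1.329503) = 1.325626
x_3 = g(1.325626) = 1.324890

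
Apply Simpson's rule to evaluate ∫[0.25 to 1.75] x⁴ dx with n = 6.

f(x) = x⁴
a = 0.25, b = 1.75, n = 6
h = (b - a)/n = 0.250000

Simpson's rule: (h/3)[f(x₀) + 4f(x₁) + 2f(x₂) + ... + f(xₙ)]

x_0 = 0.2500, f(x_0) = 0.003906, coefficient = 1
x_1 = 0.5000, f(x_1) = 0.062500, coefficient = 4
x_2 = 0.7500, f(x_2) = 0.316406, coefficient = 2
x_3 = 1.0000, f(x_3) = 1.000000, coefficient = 4
x_4 = 1.2500, f(x_4) = 2.441406, coefficient = 2
x_5 = 1.5000, f(x_5) = 5.062500, coefficient = 4
x_6 = 1.7500, f(x_6) = 9.378906, coefficient = 1

I ≈ (0.250000/3) × 39.398438 = 3.283203
Exact value: 3.282422
Error: 0.000781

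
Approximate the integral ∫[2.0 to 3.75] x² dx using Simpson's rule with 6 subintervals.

f(x) = x²
a = 2.0, b = 3.75, n = 6
h = (b - a)/n = 0.291667

Simpson's rule: (h/3)[f(x₀) + 4f(x₁) + 2f(x₂) + ... + f(xₙ)]

x_0 = 2.0000, f(x_0) = 4.000000, coefficient = 1
x_1 = 2.2917, f(x_1) = 5.251736, coefficient = 4
x_2 = 2.5833, f(x_2) = 6.673611, coefficient = 2
x_3 = 2.8750, f(x_3) = 8.265625, coefficient = 4
x_4 = 3.1667, f(x_4) = 10.027778, coefficient = 2
x_5 = 3.4583, f(x_5) = 11.960069, coefficient = 4
x_6 = 3.7500, f(x_6) = 14.062500, coefficient = 1

I ≈ (0.291667/3) × 153.375000 = 14.911458
Exact value: 14.911458
Error: 0.000000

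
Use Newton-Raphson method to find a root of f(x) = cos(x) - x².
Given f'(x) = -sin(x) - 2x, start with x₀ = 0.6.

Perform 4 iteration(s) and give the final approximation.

f(x) = cos(x) - x²
f'(x) = -sin(x) - 2x
x₀ = 0.6

Newton-Raphson formula: x_{n+1} = x_n - f(x_n)/f'(x_n)

Iteration 1:
  f(0.600000) = 0.465336
  f'(0.600000) = -1.764642
  x_1 = 0.600000 - 0.465336/(-1.764642) = 0.863700
Iteration 2:
  f(0.863700) = -0.096348
  f'(0.863700) = -2.487650
  x_2 = 0.863700 - (-0.096348)/(-2.487650) = 0.824969
Iteration 3:
  f(0.824969) = -0.001995
  f'(0.824969) = -2.384465
  x_3 = 0.824969 - (-0.001995)/(-2.384465) = 0.824133
Iteration 4:
  f(0.824133) = -0.000001
  f'(0.824133) = -2.382224
  x_4 = 0.824133 - (-0.000001)/(-2.382224) = 0.824132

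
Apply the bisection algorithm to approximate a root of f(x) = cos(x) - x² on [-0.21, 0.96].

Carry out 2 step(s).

f(x) = cos(x) - x²
Initial interval: [-0.21, 0.96]

Iteration 1:
  c_1 = (-0.210000 + 0.960000)/2 = 0.375000
  f(c_1) = f(0.375000) = 0.789883
  f(a) × f(c) ≥ 0, new interval: [0.375000, 0.960000]
Iteration 2:
  c_2 = (0.375000 + 0.960000)/2 = 0.667500
  f(c_2) = f(0.667500) = 0.339815
  f(a) × f(c) ≥ 0, new interval: [0.667500, 0.960000]

After 2 iteration(s), the approximation is c_2 = 0.667500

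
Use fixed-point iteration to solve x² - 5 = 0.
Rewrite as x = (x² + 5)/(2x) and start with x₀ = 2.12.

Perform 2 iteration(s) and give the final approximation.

Equation: x² - 5 = 0
Fixed-point form: x = (x² + 5)/(2x)
x₀ = 2.12

x_1 = g(2.120000) = 2.239245
x_2 = g(2.239245) = 2.236070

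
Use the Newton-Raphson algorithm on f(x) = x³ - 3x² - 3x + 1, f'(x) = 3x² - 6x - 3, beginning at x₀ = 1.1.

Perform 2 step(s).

f(x) = x³ - 3x² - 3x + 1
f'(x) = 3x² - 6x - 3
x₀ = 1.1

Newton-Raphson formula: x_{n+1} = x_n - f(x_n)/f'(x_n)

Iteration 1:
  f(1.100000) = -4.599000
  f'(1.100000) = -5.970000
  x_1 = 1.100000 - (-4.599000)/(-5.970000) = 0.329648
Iteration 2:
  f(0.329648) = -0.279126
  f'(0.329648) = -4.651886
  x_2 = 0.329648 - (-0.279126)/(-4.651886) = 0.269645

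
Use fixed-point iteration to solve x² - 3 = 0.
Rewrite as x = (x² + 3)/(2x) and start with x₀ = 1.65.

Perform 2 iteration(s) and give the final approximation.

Equation: x² - 3 = 0
Fixed-point form: x = (x² + 3)/(2x)
x₀ = 1.65

x_1 = g(1.650000) = 1.734091
x_2 = g(1.734091) = 1.732052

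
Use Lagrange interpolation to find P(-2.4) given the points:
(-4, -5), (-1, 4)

Lagrange interpolation formula:
P(x) = Σ yᵢ × Lᵢ(x)
where Lᵢ(x) = Π_{j≠i} (x - xⱼ)/(xᵢ - xⱼ)

L_0(-2.4) = (-2.4 - (-1))/(-4 - (-1)) = 0.466667
L_1(-2.4) = (-2.4 - (-4))/(-1 - (-4)) = 0.533333

P(-2.4) = (-5)×L_0(-2.4) + 4×L_1(-2.4)
P(-2.4) = -0.200000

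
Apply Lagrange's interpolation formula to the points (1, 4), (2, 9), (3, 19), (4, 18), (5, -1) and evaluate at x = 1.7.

Lagrange interpolation formula:
P(x) = Σ yᵢ × Lᵢ(x)
where Lᵢ(x) = Π_{j≠i} (x - xⱼ)/(xᵢ - xⱼ)

L_0(1.7) = (1.7 - 2)/(1 - 2) × (1.7 - 3)/(1 - 3) × (1.7 - 4)/(1 - 4) × (1.7 - 5)/(1 - 5) = 0.123338
L_1(1.7) = (1.7 - 1)/(2 - 1) × (1.7 - 3)/(2 - 3) × (1.7 - 4)/(2 - 4) × (1.7 - 5)/(2 - 5) = 1.151150
L_2(1.7) = (1.7 - 1)/(3 - 1) × (1.7 - 2)/(3 - 2) × (1.7 - 4)/(3 - 4) × (1.7 - 5)/(3 - 5) = -0.398475
L_3(1.7) = (1.7 - 1)/(4 - 1) × (1.7 - 2)/(4 - 2) × (1.7 - 3)/(4 - 3) × (1.7 - 5)/(4 - 5) = 0.150150
L_4(1.7) = (1.7 - 1)/(5 - 1) × (1.7 - 2)/(5 - 2) × (1.7 - 3)/(5 - 3) × (1.7 - 4)/(5 - 4) = -0.026163

P(1.7) = 4×L_0(1.7) + 9×L_1(1.7) + 19×L_2(1.7) + 18×L_3(1.7) + (-1)×L_4(1.7)
P(1.7) = 6.011537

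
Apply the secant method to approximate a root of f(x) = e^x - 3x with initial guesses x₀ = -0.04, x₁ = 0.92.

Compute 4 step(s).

f(x) = e^x - 3x
x₀ = -0.04, x₁ = 0.92

Secant formula: x_{n+1} = x_n - f(x_n)(x_n - x_{n-1})/(f(x_n) - f(x_{n-1}))

Iteration 1:
  f(-0.040000) = 1.080789
  f(0.920000) = -0.250710
  x_2 = 0.920000 - (-0.250710)×(0.920000 - (-0.040000))/(-0.250710 - 1.080789)
       = 0.739240
Iteration 2:
  f(0.920000) = -0.250710
  f(0.739240) = -0.123377
  x_3 = 0.739240 - (-0.123377)×(0.739240 - 0.920000)/(-0.123377 - (-0.250710))
       = 0.564096
Iteration 3:
  f(0.739240) = -0.123377
  f(0.564096) = 0.065570
  x_4 = 0.564096 - 0.065570×(0.564096 - 0.739240)/(0.065570 - (-0.123377))
       = 0.624876
Iteration 4:
  f(0.564096) = 0.065570
  f(0.624876) = -0.006614
  x_5 = 0.624876 - (-0.006614)×(0.624876 - 0.564096)/(-0.006614 - 0.065570)
       = 0.619307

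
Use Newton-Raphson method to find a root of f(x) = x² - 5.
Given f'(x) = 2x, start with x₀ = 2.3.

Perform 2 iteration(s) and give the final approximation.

f(x) = x² - 5
f'(x) = 2x
x₀ = 2.3

Newton-Raphson formula: x_{n+1} = x_n - f(x_n)/f'(x_n)

Iteration 1:
  f(2.300000) = 0.290000
  f'(2.300000) = 4.600000
  x_1 = 2.300000 - 0.290000/4.600000 = 2.236957
Iteration 2:
  f(2.236957) = 0.003974
  f'(2.236957) = 4.473913
  x_2 = 2.236957 - 0.003974/4.473913 = 2.236068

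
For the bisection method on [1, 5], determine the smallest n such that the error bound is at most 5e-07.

We need (b-a)/2^n ≤ 5e-07
(5 - 1)/2^n ≤ 5e-07
4/2^n ≤ 5e-07
2^n ≥ 8000000
n ≥ log₂(8000000) = 22.93
n ≥ 23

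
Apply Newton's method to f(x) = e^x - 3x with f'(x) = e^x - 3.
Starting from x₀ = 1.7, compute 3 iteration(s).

f(x) = e^x - 3x
f'(x) = e^x - 3
x₀ = 1.7

Newton-Raphson formula: x_{n+1} = x_n - f(x_n)/f'(x_n)

Iteration 1:
  f(1.700000) = 0.373947
  f'(1.700000) = 2.473947
  x_1 = 1.700000 - 0.373947/2.473947 = 1.548846
Iteration 2:
  f(1.548846) = 0.059498
  f'(1.548846) = 1.706036
  x_2 = 1.548846 - 0.059498/1.706036 = 1.513971
Iteration 3:
  f(1.513971) = 0.002829
  f'(1.513971) = 1.544741
  x_3 = 1.513971 - 0.002829/1.544741 = 1.512140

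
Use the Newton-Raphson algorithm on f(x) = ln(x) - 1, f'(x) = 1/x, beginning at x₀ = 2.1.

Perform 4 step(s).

f(x) = ln(x) - 1
f'(x) = 1/x
x₀ = 2.1

Newton-Raphson formula: x_{n+1} = x_n - f(x_n)/f'(x_n)

Iteration 1:
  f(2.100000) = -0.258063
  f'(2.100000) = 0.476190
  x_1 = 2.100000 - (-0.258063)/0.476190 = 2.641932
Iteration 2:
  f(2.641932) = -0.028490
  f'(2.641932) = 0.378511
  x_2 = 2.641932 - (-0.028490)/0.378511 = 2.717199
Iteration 3:
  f(2.717199) = -0.000398
  f'(2.717199) = 0.368026
  x_3 = 2.717199 - (-0.000398)/0.368026 = 2.718282
Iteration 4:
  f(2.718282) = 0.000000
  f'(2.718282) = 0.367879
  x_4 = 2.718282 - 0.000000/0.367879 = 2.718282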